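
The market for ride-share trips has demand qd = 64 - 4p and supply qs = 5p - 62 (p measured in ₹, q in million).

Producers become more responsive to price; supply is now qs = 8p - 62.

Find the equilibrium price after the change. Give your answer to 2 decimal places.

10.50

Solve the original market: 64 - 4p = 5p - 62, hence p = 14 and q = 8.
The shock moves the curves to qd = 64 - 4p and qs = 8p - 62.
Clearing the new market: 64 - 4p = 8p - 62, so p = 10.5 and q = 22.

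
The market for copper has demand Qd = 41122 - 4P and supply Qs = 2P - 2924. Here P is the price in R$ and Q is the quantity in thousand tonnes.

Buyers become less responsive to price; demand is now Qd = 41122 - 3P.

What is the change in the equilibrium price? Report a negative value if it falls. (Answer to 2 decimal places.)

+1468.20

Initially, 41122 - 4P = 2P - 2924, so 44046 = 6P and P = 7341, Q = 11758.
The new curves are Qd = 41122 - 3P (demand) and Qs = 2P - 2924 (supply).
New equilibrium: 41122 - 3P = 2P - 2924 ⇒ 44046 = 5P ⇒ P = 8809.2, Q = 14694.4.
ΔP = 8809.2 − 7341 = +1468.20.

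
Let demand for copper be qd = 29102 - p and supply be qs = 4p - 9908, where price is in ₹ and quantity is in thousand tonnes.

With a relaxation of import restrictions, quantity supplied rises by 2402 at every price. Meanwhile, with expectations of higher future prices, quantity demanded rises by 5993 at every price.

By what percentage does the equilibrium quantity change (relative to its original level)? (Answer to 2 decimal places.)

Before the shock: 29102 - p = 4p - 9908 ⇒ 39010 = 5p ⇒ p = 7802, q = 21300.
The new curves are qd = 35095 - p (demand) and qs = 4p - 7506 (supply).
New equilibrium: 35095 - p = 4p - 7506 ⇒ 42601 = 5p ⇒ p = 8520.2, q = 26574.8.
%Δq = (26574.8 − 21300) / 21300 × 100 = +24.76%.

+24.76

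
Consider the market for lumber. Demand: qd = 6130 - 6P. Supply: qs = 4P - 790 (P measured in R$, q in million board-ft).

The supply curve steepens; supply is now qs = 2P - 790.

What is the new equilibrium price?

865

Solve the original market: 6130 - 6P = 4P - 790, hence P = 692 and q = 1978.
After the shift, demand is qd = 6130 - 6P and supply is qs = 2P - 790.
Equate the new curves: 6130 - 6P = 2P - 790, giving 6920 = 8P, P = 865, q = 940.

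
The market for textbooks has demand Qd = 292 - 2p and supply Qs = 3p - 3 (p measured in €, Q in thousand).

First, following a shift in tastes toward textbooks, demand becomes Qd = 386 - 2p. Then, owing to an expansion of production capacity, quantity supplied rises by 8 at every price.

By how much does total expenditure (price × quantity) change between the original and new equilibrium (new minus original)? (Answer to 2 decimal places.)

Original equilibrium: 292 - 2p = 3p - 3 gives 295 = 5p, so p = 59 and Q = 174.
With the change applied: demand Qd = 386 - 2p, supply Qs = 3p + 5.
Equate the new curves: 386 - 2p = 3p + 5, giving 381 = 5p, p = 76.2, Q = 233.6.
Expenditure moves from 59×174 = 10266 to 76.2×233.6 = 17800.32; change = +7534.32.

+7534.32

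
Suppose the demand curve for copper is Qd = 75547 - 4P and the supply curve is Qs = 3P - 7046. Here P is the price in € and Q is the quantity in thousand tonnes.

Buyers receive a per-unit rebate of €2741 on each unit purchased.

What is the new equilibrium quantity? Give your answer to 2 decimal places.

Before the shock: 75547 - 4P = 3P - 7046 ⇒ 82593 = 7P ⇒ P = 11799, Q = 28351.
Since buyers' out-of-pocket price is the market price minus the rebate, the effective demand curve becomes Qd = 86511 - 4P.
New equilibrium: 86511 - 4P = 3P - 7046 ⇒ 93557 = 7P ⇒ P = 93557/7 ≈ 13365.2857, Q = 231349/7 ≈ 33049.8571.

33049.86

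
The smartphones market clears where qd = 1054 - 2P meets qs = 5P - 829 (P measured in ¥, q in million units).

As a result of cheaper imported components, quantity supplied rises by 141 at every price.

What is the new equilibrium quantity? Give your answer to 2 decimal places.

556.29

Solve the original market: 1054 - 2P = 5P - 829, hence P = 269 and q = 516.
The new curves are qd = 1054 - 2P (demand) and qs = 5P - 688 (supply).
Clearing the new market: 1054 - 2P = 5P - 688, so P = 1742/7 ≈ 248.8571 and q = 3894/7 ≈ 556.2857.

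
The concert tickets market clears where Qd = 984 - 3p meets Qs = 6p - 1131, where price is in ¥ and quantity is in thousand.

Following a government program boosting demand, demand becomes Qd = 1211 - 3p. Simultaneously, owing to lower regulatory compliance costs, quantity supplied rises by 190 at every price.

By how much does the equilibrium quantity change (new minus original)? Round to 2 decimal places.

+214.67

Original equilibrium: 984 - 3p = 6p - 1131 gives 2115 = 9p, so p = 235 and Q = 279.
After the shift, demand is Qd = 1211 - 3p and supply is Qs = 6p - 941.
New equilibrium: 1211 - 3p = 6p - 941 ⇒ 2152 = 9p ⇒ p = 2152/9 ≈ 239.1111, Q = 1481/3 ≈ 493.6667.
ΔQ = 493.6667 − 279 = +214.67.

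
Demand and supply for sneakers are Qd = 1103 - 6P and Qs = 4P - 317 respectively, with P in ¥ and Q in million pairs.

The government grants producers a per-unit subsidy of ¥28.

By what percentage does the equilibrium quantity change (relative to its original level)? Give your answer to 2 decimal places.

+26.77

Before the shock: 1103 - 6P = 4P - 317 ⇒ 1420 = 10P ⇒ P = 142, Q = 251.
Since sellers receive the price plus the subsidy, the effective supply curve becomes Qs = 4P - 205.
New equilibrium: 1103 - 6P = 4P - 205 ⇒ 1308 = 10P ⇒ P = 130.8, Q = 318.2.
%ΔQ = (318.2 − 251) / 251 × 100 = +26.77%.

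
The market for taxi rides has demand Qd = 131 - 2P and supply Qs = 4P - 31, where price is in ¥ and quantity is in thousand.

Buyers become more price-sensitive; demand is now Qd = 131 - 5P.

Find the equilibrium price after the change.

Before the shock: 131 - 2P = 4P - 31 ⇒ 162 = 6P ⇒ P = 27, Q = 77.
With the change applied: demand Qd = 131 - 5P, supply Qs = 4P - 31.
Equate the new curves: 131 - 5P = 4P - 31, giving 162 = 9P, P = 18, Q = 41.

18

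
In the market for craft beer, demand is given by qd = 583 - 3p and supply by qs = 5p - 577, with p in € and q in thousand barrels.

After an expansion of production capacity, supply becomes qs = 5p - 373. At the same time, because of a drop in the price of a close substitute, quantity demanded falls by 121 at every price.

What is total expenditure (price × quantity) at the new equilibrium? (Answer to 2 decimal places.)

Before the shock: 583 - 3p = 5p - 577 ⇒ 1160 = 8p ⇒ p = 145, q = 148.
The shock moves the curves to qd = 462 - 3p and qs = 5p - 373.
Setting them equal: 462 - 3p = 5p - 373 → 835 = 8p, so p = 104.375 and q = 148.875.
New expenditure = 104.375 × 148.875 = 15538.83.

15538.83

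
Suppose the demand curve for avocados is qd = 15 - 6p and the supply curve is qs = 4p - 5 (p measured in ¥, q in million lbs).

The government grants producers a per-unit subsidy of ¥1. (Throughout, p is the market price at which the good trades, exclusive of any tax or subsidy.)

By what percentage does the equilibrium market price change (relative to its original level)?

Initially, 15 - 6p = 4p - 5, so 20 = 10p and p = 2, q = 3.
Since sellers receive the price plus the subsidy, the effective supply curve becomes qs = 4p - 1.
Equate the new curves: 15 - 6p = 4p - 1, giving 16 = 10p, p = 1.6, q = 5.4.
%Δp = (1.6 − 2) / 2 × 100 = -20%.

-20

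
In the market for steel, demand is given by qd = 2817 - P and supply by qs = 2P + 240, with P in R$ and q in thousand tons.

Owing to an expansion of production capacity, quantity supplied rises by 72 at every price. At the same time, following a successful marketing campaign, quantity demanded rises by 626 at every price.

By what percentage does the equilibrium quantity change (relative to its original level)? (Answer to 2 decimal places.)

Solve the original market: 2817 - P = 2P + 240, hence P = 859 and q = 1958.
After the shift, demand is qd = 3443 - P and supply is qs = 2P + 312.
Setting them equal: 3443 - P = 2P + 312 → 3131 = 3P, so P = 3131/3 ≈ 1043.6667 and q = 7198/3 ≈ 2399.3333.
%Δq = (2399.3333 − 1958) / 1958 × 100 = +22.54%.

+22.54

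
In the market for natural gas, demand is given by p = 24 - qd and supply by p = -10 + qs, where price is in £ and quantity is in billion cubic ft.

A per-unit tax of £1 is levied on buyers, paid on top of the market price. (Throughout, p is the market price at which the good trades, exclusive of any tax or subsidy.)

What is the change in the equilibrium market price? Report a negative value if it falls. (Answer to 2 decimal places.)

-0.50

Solve the original market: 24 - p = p + 10, hence p = 7 and q = 17.
Since buyers pay the price plus the tax, the effective demand curve becomes qd = 23 - p.
Clearing the new market: 23 - p = p + 10, so p = 6.5 and q = 16.5.
Δp = 6.5 − 7 = -0.50.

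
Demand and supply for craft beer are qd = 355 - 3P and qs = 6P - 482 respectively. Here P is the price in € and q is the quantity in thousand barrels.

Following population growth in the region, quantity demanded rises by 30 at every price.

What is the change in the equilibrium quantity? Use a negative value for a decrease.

Initially, 355 - 3P = 6P - 482, so 837 = 9P and P = 93, q = 76.
After the shift, demand is qd = 385 - 3P and supply is qs = 6P - 482.
Clearing the new market: 385 - 3P = 6P - 482, so P = 289/3 ≈ 96.3333 and q = 96.
Δq = 96 − 76 = +20.

+20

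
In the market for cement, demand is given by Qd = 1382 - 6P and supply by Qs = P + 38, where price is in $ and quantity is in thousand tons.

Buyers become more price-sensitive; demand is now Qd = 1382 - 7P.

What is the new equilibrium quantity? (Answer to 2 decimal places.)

206.00

Before the shock: 1382 - 6P = P + 38 ⇒ 1344 = 7P ⇒ P = 192, Q = 230.
With the change applied: demand Qd = 1382 - 7P, supply Qs = P + 38.
Equate the new curves: 1382 - 7P = P + 38, giving 1344 = 8P, P = 168, Q = 206.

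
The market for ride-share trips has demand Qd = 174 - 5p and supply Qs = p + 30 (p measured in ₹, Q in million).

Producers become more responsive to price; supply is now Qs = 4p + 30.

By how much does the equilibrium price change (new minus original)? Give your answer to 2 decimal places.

Solve the original market: 174 - 5p = p + 30, hence p = 24 and Q = 54.
The shock moves the curves to Qd = 174 - 5p and Qs = 4p + 30.
Clearing the new market: 174 - 5p = 4p + 30, so p = 16 and Q = 94.
Δp = 16 − 24 = -8.00.

-8.00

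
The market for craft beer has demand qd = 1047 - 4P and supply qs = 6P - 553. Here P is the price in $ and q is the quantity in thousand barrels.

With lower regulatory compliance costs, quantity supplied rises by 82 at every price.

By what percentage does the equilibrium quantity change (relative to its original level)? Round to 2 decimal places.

+8.06

Before the shock: 1047 - 4P = 6P - 553 ⇒ 1600 = 10P ⇒ P = 160, q = 407.
After the shift, demand is qd = 1047 - 4P and supply is qs = 6P - 471.
Equate the new curves: 1047 - 4P = 6P - 471, giving 1518 = 10P, P = 151.8, q = 439.8.
%Δq = (439.8 − 407) / 407 × 100 = +8.06%.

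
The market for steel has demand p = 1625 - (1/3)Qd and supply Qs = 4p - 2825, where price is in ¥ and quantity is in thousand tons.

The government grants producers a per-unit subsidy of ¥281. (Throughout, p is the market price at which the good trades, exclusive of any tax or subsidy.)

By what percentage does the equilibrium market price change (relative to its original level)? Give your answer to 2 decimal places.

-14.60

Initially, 4875 - 3p = 4p - 2825, so 7700 = 7p and p = 1100, Q = 1575.
Since sellers receive the price plus the subsidy, the effective supply curve becomes Qs = 4p - 1701.
New equilibrium: 4875 - 3p = 4p - 1701 ⇒ 6576 = 7p ⇒ p = 6576/7 ≈ 939.4286, Q = 14397/7 ≈ 2056.7143.
%Δp = (939.4286 − 1100) / 1100 × 100 = -14.60%.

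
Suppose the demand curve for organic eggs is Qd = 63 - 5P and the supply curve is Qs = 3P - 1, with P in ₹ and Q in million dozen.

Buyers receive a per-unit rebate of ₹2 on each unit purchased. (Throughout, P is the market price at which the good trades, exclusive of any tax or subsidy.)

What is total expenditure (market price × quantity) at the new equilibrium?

Original equilibrium: 63 - 5P = 3P - 1 gives 64 = 8P, so P = 8 and Q = 23.
Since buyers' out-of-pocket price is the market price minus the rebate, the effective demand curve becomes Qd = 73 - 5P.
Clearing the new market: 73 - 5P = 3P - 1, so P = 9.25 and Q = 26.75.
New expenditure = 9.25 × 26.75 = 247.4375.

247.4375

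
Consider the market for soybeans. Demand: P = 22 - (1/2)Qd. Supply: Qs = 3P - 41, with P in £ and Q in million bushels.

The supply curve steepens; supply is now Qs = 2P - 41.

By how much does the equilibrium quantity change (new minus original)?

Original equilibrium: 44 - 2P = 3P - 41 gives 85 = 5P, so P = 17 and Q = 10.
With the change applied: demand Qd = 44 - 2P, supply Qs = 2P - 41.
Clearing the new market: 44 - 2P = 2P - 41, so P = 21.25 and Q = 1.5.
ΔQ = 1.5 − 10 = -8.5.

-8.5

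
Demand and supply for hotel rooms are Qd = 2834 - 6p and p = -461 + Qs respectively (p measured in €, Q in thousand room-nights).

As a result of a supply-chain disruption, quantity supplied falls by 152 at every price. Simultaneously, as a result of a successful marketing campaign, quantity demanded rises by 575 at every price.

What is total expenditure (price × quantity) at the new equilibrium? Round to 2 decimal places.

Initially, 2834 - 6p = p + 461, so 2373 = 7p and p = 339, Q = 800.
With the change applied: demand Qd = 3409 - 6p, supply Qs = p + 309.
Setting them equal: 3409 - 6p = p + 309 → 3100 = 7p, so p = 3100/7 ≈ 442.8571 and Q = 5263/7 ≈ 751.8571.
New expenditure = 442.8571 × 751.8571 = 332965.31.

332965.31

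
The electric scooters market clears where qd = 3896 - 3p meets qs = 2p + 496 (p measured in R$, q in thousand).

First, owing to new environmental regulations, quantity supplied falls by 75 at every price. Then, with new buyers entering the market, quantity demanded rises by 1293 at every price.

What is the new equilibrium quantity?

2328.2

Solve the original market: 3896 - 3p = 2p + 496, hence p = 680 and q = 1856.
After the shift, demand is qd = 5189 - 3p and supply is qs = 2p + 421.
New equilibrium: 5189 - 3p = 2p + 421 ⇒ 4768 = 5p ⇒ p = 953.6, q = 2328.2.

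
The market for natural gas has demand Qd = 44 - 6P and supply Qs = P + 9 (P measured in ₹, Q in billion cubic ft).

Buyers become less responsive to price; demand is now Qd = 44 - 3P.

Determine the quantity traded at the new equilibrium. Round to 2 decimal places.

Before the shock: 44 - 6P = P + 9 ⇒ 35 = 7P ⇒ P = 5, Q = 14.
The shock moves the curves to Qd = 44 - 3P and Qs = P + 9.
Setting them equal: 44 - 3P = P + 9 → 35 = 4P, so P = 8.75 and Q = 17.75.

17.75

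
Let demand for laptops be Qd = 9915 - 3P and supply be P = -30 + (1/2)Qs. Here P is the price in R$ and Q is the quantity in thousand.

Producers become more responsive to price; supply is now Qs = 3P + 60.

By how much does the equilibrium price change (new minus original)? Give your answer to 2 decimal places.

Solve the original market: 9915 - 3P = 2P + 60, hence P = 1971 and Q = 4002.
The new curves are Qd = 9915 - 3P (demand) and Qs = 3P + 60 (supply).
Equate the new curves: 9915 - 3P = 3P + 60, giving 9855 = 6P, P = 1642.5, Q = 4987.5.
ΔP = 1642.5 − 1971 = -328.50.

-328.50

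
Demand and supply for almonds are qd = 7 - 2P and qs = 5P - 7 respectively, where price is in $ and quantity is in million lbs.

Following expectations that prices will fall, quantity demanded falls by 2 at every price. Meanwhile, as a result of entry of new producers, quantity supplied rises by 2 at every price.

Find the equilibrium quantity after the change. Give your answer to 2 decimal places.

Original equilibrium: 7 - 2P = 5P - 7 gives 14 = 7P, so P = 2 and q = 3.
The shock moves the curves to qd = 5 - 2P and qs = 5P - 5.
Clearing the new market: 5 - 2P = 5P - 5, so P = 10/7 ≈ 1.4286 and q = 15/7 ≈ 2.1429.

2.14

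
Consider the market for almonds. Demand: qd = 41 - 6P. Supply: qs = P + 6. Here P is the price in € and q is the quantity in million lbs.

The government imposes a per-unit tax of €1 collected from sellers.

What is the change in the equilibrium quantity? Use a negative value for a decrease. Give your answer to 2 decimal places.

Original equilibrium: 41 - 6P = P + 6 gives 35 = 7P, so P = 5 and q = 11.
Since sellers keep the price net of the tax, the effective supply curve becomes qs = P + 5.
Setting them equal: 41 - 6P = P + 5 → 36 = 7P, so P = 36/7 ≈ 5.1429 and q = 71/7 ≈ 10.1429.
Δq = 10.1429 − 11 = -0.86.

-0.86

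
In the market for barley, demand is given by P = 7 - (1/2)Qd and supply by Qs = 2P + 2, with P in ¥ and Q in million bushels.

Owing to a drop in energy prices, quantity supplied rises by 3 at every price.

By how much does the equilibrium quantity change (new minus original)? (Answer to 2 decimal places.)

+1.50

Original equilibrium: 14 - 2P = 2P + 2 gives 12 = 4P, so P = 3 and Q = 8.
After the shift, demand is Qd = 14 - 2P and supply is Qs = 2P + 5.
Setting them equal: 14 - 2P = 2P + 5 → 9 = 4P, so P = 2.25 and Q = 9.5.
ΔQ = 9.5 − 8 = +1.50.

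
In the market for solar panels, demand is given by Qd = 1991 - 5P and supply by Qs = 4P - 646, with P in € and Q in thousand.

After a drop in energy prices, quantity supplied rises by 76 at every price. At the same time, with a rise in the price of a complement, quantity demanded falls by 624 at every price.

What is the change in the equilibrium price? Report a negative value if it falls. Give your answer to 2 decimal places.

Initially, 1991 - 5P = 4P - 646, so 2637 = 9P and P = 293, Q = 526.
With the change applied: demand Qd = 1367 - 5P, supply Qs = 4P - 570.
New equilibrium: 1367 - 5P = 4P - 570 ⇒ 1937 = 9P ⇒ P = 1937/9 ≈ 215.2222, Q = 2618/9 ≈ 290.8889.
ΔP = 215.2222 − 293 = -77.78.

-77.78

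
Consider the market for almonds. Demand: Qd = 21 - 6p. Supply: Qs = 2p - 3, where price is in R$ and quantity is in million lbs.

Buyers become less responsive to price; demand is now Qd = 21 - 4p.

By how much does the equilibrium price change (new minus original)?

Initially, 21 - 6p = 2p - 3, so 24 = 8p and p = 3, Q = 3.
The shock moves the curves to Qd = 21 - 4p and Qs = 2p - 3.
Equate the new curves: 21 - 4p = 2p - 3, giving 24 = 6p, p = 4, Q = 5.
Δp = 4 − 3 = +1.

+1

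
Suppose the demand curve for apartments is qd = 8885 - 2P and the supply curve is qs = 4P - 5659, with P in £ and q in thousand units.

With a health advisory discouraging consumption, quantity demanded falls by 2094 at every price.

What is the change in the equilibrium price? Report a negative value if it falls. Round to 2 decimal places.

-349.00

Initially, 8885 - 2P = 4P - 5659, so 14544 = 6P and P = 2424, q = 4037.
After the shift, demand is qd = 6791 - 2P and supply is qs = 4P - 5659.
Setting them equal: 6791 - 2P = 4P - 5659 → 12450 = 6P, so P = 2075 and q = 2641.
ΔP = 2075 − 2424 = -349.00.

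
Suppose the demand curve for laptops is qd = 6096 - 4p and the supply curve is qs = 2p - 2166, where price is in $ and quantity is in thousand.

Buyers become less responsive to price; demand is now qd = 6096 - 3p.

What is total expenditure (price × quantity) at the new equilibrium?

1881753.12

Solve the original market: 6096 - 4p = 2p - 2166, hence p = 1377 and q = 588.
The shock moves the curves to qd = 6096 - 3p and qs = 2p - 2166.
New equilibrium: 6096 - 3p = 2p - 2166 ⇒ 8262 = 5p ⇒ p = 1652.4, q = 1138.8.
New expenditure = 1652.4 × 1138.8 = 1881753.12.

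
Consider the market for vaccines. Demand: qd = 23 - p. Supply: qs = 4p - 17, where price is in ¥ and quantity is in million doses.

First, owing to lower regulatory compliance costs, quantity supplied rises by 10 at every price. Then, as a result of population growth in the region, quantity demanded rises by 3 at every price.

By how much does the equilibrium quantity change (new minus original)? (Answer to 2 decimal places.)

Solve the original market: 23 - p = 4p - 17, hence p = 8 and q = 15.
After the shift, demand is qd = 26 - p and supply is qs = 4p - 7.
Clearing the new market: 26 - p = 4p - 7, so p = 6.6 and q = 19.4.
Δq = 19.4 − 15 = +4.40.

+4.40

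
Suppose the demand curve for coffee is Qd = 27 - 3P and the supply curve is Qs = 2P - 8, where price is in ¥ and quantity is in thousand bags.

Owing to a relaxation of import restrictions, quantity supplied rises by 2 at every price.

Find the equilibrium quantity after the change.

Original equilibrium: 27 - 3P = 2P - 8 gives 35 = 5P, so P = 7 and Q = 6.
With the change applied: demand Qd = 27 - 3P, supply Qs = 2P - 6.
Setting them equal: 27 - 3P = 2P - 6 → 33 = 5P, so P = 6.6 and Q = 7.2.

7.2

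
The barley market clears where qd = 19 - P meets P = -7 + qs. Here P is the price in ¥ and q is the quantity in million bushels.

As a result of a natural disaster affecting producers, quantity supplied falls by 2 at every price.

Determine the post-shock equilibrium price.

7

Before the shock: 19 - P = P + 7 ⇒ 12 = 2P ⇒ P = 6, q = 13.
The new curves are qd = 19 - P (demand) and qs = P + 5 (supply).
Setting them equal: 19 - P = P + 5 → 14 = 2P, so P = 7 and q = 12.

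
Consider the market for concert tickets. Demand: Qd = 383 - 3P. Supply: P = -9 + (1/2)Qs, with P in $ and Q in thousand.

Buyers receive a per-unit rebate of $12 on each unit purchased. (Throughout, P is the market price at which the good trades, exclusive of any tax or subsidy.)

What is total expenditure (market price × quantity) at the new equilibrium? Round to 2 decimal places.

14307.68

Initially, 383 - 3P = 2P + 18, so 365 = 5P and P = 73, Q = 164.
Since buyers' out-of-pocket price is the market price minus the rebate, the effective demand curve becomes Qd = 419 - 3P.
New equilibrium: 419 - 3P = 2P + 18 ⇒ 401 = 5P ⇒ P = 80.2, Q = 178.4.
New expenditure = 80.2 × 178.4 = 14307.68.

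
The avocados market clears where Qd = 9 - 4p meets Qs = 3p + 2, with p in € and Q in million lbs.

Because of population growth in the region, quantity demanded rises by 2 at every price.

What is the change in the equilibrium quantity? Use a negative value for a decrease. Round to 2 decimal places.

Solve the original market: 9 - 4p = 3p + 2, hence p = 1 and Q = 5.
After the shift, demand is Qd = 11 - 4p and supply is Qs = 3p + 2.
Setting them equal: 11 - 4p = 3p + 2 → 9 = 7p, so p = 9/7 ≈ 1.2857 and Q = 41/7 ≈ 5.8571.
ΔQ = 5.8571 − 5 = +0.86.

+0.86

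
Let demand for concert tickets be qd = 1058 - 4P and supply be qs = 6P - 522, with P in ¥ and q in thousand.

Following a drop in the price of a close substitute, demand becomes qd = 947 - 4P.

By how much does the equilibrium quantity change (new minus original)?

Original equilibrium: 1058 - 4P = 6P - 522 gives 1580 = 10P, so P = 158 and q = 426.
The new curves are qd = 947 - 4P (demand) and qs = 6P - 522 (supply).
Setting them equal: 947 - 4P = 6P - 522 → 1469 = 10P, so P = 146.9 and q = 359.4.
Δq = 359.4 − 426 = -66.6.

-66.6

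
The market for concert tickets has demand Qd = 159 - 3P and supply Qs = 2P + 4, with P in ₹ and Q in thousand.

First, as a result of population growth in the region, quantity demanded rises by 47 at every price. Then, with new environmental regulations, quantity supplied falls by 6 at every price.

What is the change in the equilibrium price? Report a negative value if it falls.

Before the shock: 159 - 3P = 2P + 4 ⇒ 155 = 5P ⇒ P = 31, Q = 66.
The shock moves the curves to Qd = 206 - 3P and Qs = 2P - 2.
Clearing the new market: 206 - 3P = 2P - 2, so P = 41.6 and Q = 81.2.
ΔP = 41.6 − 31 = +10.6.

+10.6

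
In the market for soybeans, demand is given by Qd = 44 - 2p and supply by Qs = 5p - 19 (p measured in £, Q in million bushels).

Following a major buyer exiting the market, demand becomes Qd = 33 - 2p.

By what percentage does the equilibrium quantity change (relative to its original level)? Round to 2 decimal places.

Initially, 44 - 2p = 5p - 19, so 63 = 7p and p = 9, Q = 26.
The shock moves the curves to Qd = 33 - 2p and Qs = 5p - 19.
Setting them equal: 33 - 2p = 5p - 19 → 52 = 7p, so p = 52/7 ≈ 7.4286 and Q = 127/7 ≈ 18.1429.
%ΔQ = (18.1429 − 26) / 26 × 100 = -30.22%.

-30.22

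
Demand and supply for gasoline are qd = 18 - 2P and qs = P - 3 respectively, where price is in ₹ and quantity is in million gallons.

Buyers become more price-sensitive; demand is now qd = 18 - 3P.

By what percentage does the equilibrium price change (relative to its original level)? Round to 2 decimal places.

-25.00

Solve the original market: 18 - 2P = P - 3, hence P = 7 and q = 4.
With the change applied: demand qd = 18 - 3P, supply qs = P - 3.
New equilibrium: 18 - 3P = P - 3 ⇒ 21 = 4P ⇒ P = 5.25, q = 2.25.
%ΔP = (5.25 − 7) / 7 × 100 = -25.00%.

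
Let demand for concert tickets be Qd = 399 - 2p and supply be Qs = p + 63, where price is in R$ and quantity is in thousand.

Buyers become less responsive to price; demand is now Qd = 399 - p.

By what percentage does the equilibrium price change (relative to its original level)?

+50

Initially, 399 - 2p = p + 63, so 336 = 3p and p = 112, Q = 175.
The shock moves the curves to Qd = 399 - p and Qs = p + 63.
Setting them equal: 399 - p = p + 63 → 336 = 2p, so p = 168 and Q = 231.
%Δp = (168 − 112) / 112 × 100 = +50%.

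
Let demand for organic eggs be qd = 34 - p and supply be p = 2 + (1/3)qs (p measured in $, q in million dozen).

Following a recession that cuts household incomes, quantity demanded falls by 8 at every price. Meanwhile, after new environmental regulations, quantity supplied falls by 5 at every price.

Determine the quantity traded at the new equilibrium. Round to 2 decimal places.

16.75

Initially, 34 - p = 3p - 6, so 40 = 4p and p = 10, q = 24.
The new curves are qd = 26 - p (demand) and qs = 3p - 11 (supply).
Equate the new curves: 26 - p = 3p - 11, giving 37 = 4p, p = 9.25, q = 16.75.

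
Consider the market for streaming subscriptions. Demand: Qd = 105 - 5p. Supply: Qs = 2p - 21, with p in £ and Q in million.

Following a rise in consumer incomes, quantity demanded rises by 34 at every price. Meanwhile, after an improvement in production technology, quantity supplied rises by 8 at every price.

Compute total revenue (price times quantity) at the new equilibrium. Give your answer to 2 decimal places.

Initially, 105 - 5p = 2p - 21, so 126 = 7p and p = 18, Q = 15.
The new curves are Qd = 139 - 5p (demand) and Qs = 2p - 13 (supply).
New equilibrium: 139 - 5p = 2p - 13 ⇒ 152 = 7p ⇒ p = 152/7 ≈ 21.7143, Q = 213/7 ≈ 30.4286.
New expenditure = 21.7143 × 30.4286 = 660.73.

660.73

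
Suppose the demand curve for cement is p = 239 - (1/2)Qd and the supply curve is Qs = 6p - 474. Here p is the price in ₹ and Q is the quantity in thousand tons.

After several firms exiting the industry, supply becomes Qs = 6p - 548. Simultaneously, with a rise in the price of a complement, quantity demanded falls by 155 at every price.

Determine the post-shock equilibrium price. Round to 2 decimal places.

108.88

Initially, 478 - 2p = 6p - 474, so 952 = 8p and p = 119, Q = 240.
After the shift, demand is Qd = 323 - 2p and supply is Qs = 6p - 548.
Equate the new curves: 323 - 2p = 6p - 548, giving 871 = 8p, p = 108.875, Q = 105.25.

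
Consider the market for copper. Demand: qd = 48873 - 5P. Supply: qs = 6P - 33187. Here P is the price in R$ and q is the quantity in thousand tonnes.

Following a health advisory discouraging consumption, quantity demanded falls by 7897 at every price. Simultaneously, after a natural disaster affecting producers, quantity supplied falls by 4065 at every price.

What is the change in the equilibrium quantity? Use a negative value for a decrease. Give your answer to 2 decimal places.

Initially, 48873 - 5P = 6P - 33187, so 82060 = 11P and P = 7460, q = 11573.
The shock moves the curves to qd = 40976 - 5P and qs = 6P - 37252.
Equate the new curves: 40976 - 5P = 6P - 37252, giving 78228 = 11P, P = 78228/11 ≈ 7111.6364, q = 59596/11 ≈ 5417.8182.
Δq = 5417.8182 − 11573 = -6155.18.

-6155.18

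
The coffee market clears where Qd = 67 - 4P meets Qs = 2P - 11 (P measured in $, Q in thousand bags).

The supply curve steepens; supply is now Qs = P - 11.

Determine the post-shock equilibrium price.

15.6

Solve the original market: 67 - 4P = 2P - 11, hence P = 13 and Q = 15.
The shock moves the curves to Qd = 67 - 4P and Qs = P - 11.
Equate the new curves: 67 - 4P = P - 11, giving 78 = 5P, P = 15.6, Q = 4.6.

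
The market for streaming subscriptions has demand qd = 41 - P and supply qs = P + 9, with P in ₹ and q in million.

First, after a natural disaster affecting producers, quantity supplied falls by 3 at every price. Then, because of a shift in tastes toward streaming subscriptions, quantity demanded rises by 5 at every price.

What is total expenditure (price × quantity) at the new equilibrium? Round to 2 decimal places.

520.00

Original equilibrium: 41 - P = P + 9 gives 32 = 2P, so P = 16 and q = 25.
With the change applied: demand qd = 46 - P, supply qs = P + 6.
Equate the new curves: 46 - P = P + 6, giving 40 = 2P, P = 20, q = 26.
New expenditure = 20 × 26 = 520.00.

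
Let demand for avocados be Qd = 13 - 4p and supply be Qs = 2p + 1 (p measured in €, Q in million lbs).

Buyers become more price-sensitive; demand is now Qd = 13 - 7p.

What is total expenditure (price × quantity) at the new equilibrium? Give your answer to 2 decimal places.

4.89

Before the shock: 13 - 4p = 2p + 1 ⇒ 12 = 6p ⇒ p = 2, Q = 5.
The shock moves the curves to Qd = 13 - 7p and Qs = 2p + 1.
Equate the new curves: 13 - 7p = 2p + 1, giving 12 = 9p, p = 4/3 ≈ 1.3333, Q = 11/3 ≈ 3.6667.
New expenditure = 1.3333 × 3.6667 = 4.89.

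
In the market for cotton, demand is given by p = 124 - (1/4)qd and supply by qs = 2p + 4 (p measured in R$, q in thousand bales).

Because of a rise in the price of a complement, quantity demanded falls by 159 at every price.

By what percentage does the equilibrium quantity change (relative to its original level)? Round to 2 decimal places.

-31.55

Initially, 496 - 4p = 2p + 4, so 492 = 6p and p = 82, q = 168.
The shock moves the curves to qd = 337 - 4p and qs = 2p + 4.
Equate the new curves: 337 - 4p = 2p + 4, giving 333 = 6p, p = 55.5, q = 115.
%Δq = (115 − 168) / 168 × 100 = -31.55%.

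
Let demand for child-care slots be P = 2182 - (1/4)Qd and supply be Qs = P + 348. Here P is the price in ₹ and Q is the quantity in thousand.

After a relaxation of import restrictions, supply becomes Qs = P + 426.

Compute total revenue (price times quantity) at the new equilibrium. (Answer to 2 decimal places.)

Initially, 8728 - 4P = P + 348, so 8380 = 5P and P = 1676, Q = 2024.
The new curves are Qd = 8728 - 4P (demand) and Qs = P + 426 (supply).
Setting them equal: 8728 - 4P = P + 426 → 8302 = 5P, so P = 1660.4 and Q = 2086.4.
New expenditure = 1660.4 × 2086.4 = 3464258.56.

3464258.56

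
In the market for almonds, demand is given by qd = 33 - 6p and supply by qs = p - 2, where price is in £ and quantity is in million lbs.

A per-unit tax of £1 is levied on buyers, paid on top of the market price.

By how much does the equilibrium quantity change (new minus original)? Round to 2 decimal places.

-0.86

Initially, 33 - 6p = p - 2, so 35 = 7p and p = 5, q = 3.
Since buyers pay the price plus the tax, the effective demand curve becomes qd = 27 - 6p.
Equate the new curves: 27 - 6p = p - 2, giving 29 = 7p, p = 29/7 ≈ 4.1429, q = 15/7 ≈ 2.1429.
Δq = 2.1429 − 3 = -0.86.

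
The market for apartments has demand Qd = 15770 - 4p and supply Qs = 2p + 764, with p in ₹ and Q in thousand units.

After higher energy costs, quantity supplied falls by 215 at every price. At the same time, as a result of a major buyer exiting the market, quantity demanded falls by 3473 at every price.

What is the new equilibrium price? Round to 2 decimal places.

1958.00

Before the shock: 15770 - 4p = 2p + 764 ⇒ 15006 = 6p ⇒ p = 2501, Q = 5766.
After the shift, demand is Qd = 12297 - 4p and supply is Qs = 2p + 549.
New equilibrium: 12297 - 4p = 2p + 549 ⇒ 11748 = 6p ⇒ p = 1958, Q = 4465.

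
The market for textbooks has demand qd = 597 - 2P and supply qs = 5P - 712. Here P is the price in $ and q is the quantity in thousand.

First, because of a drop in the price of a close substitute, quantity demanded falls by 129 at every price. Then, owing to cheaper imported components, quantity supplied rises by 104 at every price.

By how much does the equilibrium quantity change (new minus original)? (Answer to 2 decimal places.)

-62.43

Solve the original market: 597 - 2P = 5P - 712, hence P = 187 and q = 223.
The new curves are qd = 468 - 2P (demand) and qs = 5P - 608 (supply).
New equilibrium: 468 - 2P = 5P - 608 ⇒ 1076 = 7P ⇒ P = 1076/7 ≈ 153.7143, q = 1124/7 ≈ 160.5714.
Δq = 160.5714 − 223 = -62.43.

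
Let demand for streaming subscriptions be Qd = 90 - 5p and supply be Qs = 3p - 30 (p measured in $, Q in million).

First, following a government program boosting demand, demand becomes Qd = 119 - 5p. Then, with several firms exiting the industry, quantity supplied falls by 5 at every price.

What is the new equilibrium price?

19.25

Solve the original market: 90 - 5p = 3p - 30, hence p = 15 and Q = 15.
The new curves are Qd = 119 - 5p (demand) and Qs = 3p - 35 (supply).
Equate the new curves: 119 - 5p = 3p - 35, giving 154 = 8p, p = 19.25, Q = 22.75.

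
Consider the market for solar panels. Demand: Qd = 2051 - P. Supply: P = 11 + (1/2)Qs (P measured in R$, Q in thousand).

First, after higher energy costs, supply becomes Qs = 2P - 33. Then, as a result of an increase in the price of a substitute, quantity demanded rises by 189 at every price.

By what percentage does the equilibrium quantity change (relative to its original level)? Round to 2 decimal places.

Original equilibrium: 2051 - P = 2P - 22 gives 2073 = 3P, so P = 691 and Q = 1360.
With the change applied: demand Qd = 2240 - P, supply Qs = 2P - 33.
New equilibrium: 2240 - P = 2P - 33 ⇒ 2273 = 3P ⇒ P = 2273/3 ≈ 757.6667, Q = 4447/3 ≈ 1482.3333.
%ΔQ = (1482.3333 − 1360) / 1360 × 100 = +9.00%.

+9.00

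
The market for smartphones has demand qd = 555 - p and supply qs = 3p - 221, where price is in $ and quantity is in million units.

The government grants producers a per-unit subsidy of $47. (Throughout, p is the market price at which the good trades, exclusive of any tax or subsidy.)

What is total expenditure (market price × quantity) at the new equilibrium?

62904.6875

Original equilibrium: 555 - p = 3p - 221 gives 776 = 4p, so p = 194 and q = 361.
Since sellers receive the price plus the subsidy, the effective supply curve becomes qs = 3p - 80.
Equate the new curves: 555 - p = 3p - 80, giving 635 = 4p, p = 158.75, q = 396.25.
New expenditure = 158.75 × 396.25 = 62904.6875.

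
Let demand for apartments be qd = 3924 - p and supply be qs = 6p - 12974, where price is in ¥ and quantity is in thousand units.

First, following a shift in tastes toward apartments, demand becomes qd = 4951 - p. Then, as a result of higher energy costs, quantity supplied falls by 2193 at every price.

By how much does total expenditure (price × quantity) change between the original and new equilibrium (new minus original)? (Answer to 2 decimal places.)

Initially, 3924 - p = 6p - 12974, so 16898 = 7p and p = 2414, q = 1510.
After the shift, demand is qd = 4951 - p and supply is qs = 6p - 15167.
Clearing the new market: 4951 - p = 6p - 15167, so p = 2874 and q = 2077.
Expenditure moves from 2414×1510 = 3645140 to 2874×2077 = 5969298; change = +2324158.00.

+2324158.00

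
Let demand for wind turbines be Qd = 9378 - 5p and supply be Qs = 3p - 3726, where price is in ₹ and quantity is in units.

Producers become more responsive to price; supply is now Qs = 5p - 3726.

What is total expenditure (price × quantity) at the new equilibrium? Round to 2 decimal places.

Initially, 9378 - 5p = 3p - 3726, so 13104 = 8p and p = 1638, Q = 1188.
The new curves are Qd = 9378 - 5p (demand) and Qs = 5p - 3726 (supply).
Setting them equal: 9378 - 5p = 5p - 3726 → 13104 = 10p, so p = 1310.4 and Q = 2826.
New expenditure = 1310.4 × 2826 = 3703190.40.

3703190.40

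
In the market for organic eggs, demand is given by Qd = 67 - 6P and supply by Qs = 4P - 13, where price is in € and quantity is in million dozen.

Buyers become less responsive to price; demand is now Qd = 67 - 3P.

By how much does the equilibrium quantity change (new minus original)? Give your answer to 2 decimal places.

Solve the original market: 67 - 6P = 4P - 13, hence P = 8 and Q = 19.
After the shift, demand is Qd = 67 - 3P and supply is Qs = 4P - 13.
New equilibrium: 67 - 3P = 4P - 13 ⇒ 80 = 7P ⇒ P = 80/7 ≈ 11.4286, Q = 229/7 ≈ 32.7143.
ΔQ = 32.7143 − 19 = +13.71.

+13.71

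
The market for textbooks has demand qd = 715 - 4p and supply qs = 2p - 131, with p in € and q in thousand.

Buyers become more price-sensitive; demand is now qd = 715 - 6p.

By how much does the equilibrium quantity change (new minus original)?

Before the shock: 715 - 4p = 2p - 131 ⇒ 846 = 6p ⇒ p = 141, q = 151.
The shock moves the curves to qd = 715 - 6p and qs = 2p - 131.
Equate the new curves: 715 - 6p = 2p - 131, giving 846 = 8p, p = 105.75, q = 80.5.
Δq = 80.5 − 151 = -70.5.

-70.5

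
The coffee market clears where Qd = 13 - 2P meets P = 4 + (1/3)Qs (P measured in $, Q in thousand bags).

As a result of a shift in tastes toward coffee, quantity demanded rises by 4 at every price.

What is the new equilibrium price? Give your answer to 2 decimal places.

5.80

Before the shock: 13 - 2P = 3P - 12 ⇒ 25 = 5P ⇒ P = 5, Q = 3.
With the change applied: demand Qd = 17 - 2P, supply Qs = 3P - 12.
New equilibrium: 17 - 2P = 3P - 12 ⇒ 29 = 5P ⇒ P = 5.8, Q = 5.4.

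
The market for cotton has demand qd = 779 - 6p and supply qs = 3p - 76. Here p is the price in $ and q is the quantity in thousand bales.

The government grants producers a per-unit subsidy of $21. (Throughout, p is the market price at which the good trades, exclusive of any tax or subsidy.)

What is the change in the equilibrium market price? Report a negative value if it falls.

-7

Initially, 779 - 6p = 3p - 76, so 855 = 9p and p = 95, q = 209.
Since sellers receive the price plus the subsidy, the effective supply curve becomes qs = 3p - 13.
Clearing the new market: 779 - 6p = 3p - 13, so p = 88 and q = 251.
Δp = 88 − 95 = -7.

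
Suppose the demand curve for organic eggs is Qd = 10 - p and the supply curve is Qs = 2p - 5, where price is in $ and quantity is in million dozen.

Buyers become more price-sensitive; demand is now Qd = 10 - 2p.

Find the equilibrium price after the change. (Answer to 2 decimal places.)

Initially, 10 - p = 2p - 5, so 15 = 3p and p = 5, Q = 5.
The shock moves the curves to Qd = 10 - 2p and Qs = 2p - 5.
New equilibrium: 10 - 2p = 2p - 5 ⇒ 15 = 4p ⇒ p = 3.75, Q = 2.5.

3.75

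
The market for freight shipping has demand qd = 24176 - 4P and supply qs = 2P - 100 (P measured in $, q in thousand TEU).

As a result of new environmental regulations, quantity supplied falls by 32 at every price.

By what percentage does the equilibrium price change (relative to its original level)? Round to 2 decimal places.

Solve the original market: 24176 - 4P = 2P - 100, hence P = 4046 and q = 7992.
With the change applied: demand qd = 24176 - 4P, supply qs = 2P - 132.
New equilibrium: 24176 - 4P = 2P - 132 ⇒ 24308 = 6P ⇒ P = 12154/3 ≈ 4051.3333, q = 23912/3 ≈ 7970.6667.
%ΔP = (4051.3333 − 4046) / 4046 × 100 = +0.13%.

+0.13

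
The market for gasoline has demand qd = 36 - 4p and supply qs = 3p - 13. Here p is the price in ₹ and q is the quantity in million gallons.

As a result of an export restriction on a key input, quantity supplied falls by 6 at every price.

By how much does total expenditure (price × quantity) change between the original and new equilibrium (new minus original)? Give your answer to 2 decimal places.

-20.08

Before the shock: 36 - 4p = 3p - 13 ⇒ 49 = 7p ⇒ p = 7, q = 8.
The new curves are qd = 36 - 4p (demand) and qs = 3p - 19 (supply).
Setting them equal: 36 - 4p = 3p - 19 → 55 = 7p, so p = 55/7 ≈ 7.8571 and q = 32/7 ≈ 4.5714.
Expenditure moves from 7×8 = 56 to 7.8571×4.5714 = 35.9184; change = -20.08.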